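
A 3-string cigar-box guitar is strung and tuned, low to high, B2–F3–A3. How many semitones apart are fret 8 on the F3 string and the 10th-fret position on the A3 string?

6 semitones

F3 at fret 8 → C#4 (MIDI 61); A3 at fret 10 → G4 (MIDI 67).
61 − 67 = -6, so the two pitches are 6 semitones apart, with G4 the higher.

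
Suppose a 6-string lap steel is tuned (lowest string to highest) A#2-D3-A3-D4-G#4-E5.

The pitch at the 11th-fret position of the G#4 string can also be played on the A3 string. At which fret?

22

G#4 at fret 11 is G#4 + 11 semitones = G5.
The open A3 string is 11 semitones below the open G#4, so the same pitch on the A3 string lies at fret 11 + 11 = 22.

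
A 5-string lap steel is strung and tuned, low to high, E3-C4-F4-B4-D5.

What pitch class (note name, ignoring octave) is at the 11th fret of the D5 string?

Each fret is one semitone, so D5 + 11 = D♭.
(Equivalently spelled C♯.)

D♭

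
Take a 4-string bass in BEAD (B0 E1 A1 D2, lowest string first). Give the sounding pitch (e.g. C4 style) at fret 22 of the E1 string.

D3

E1 is MIDI 28. Adding 22 gives 50, which is D3.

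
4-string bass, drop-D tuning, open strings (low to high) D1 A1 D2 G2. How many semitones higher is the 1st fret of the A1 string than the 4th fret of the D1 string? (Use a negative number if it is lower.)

4 semitones

A1 at fret 1 → A♯1 (MIDI 34); D1 at fret 4 → F♯1 (MIDI 30).
34 − 30 = 4, so the two pitches are 4 semitones apart.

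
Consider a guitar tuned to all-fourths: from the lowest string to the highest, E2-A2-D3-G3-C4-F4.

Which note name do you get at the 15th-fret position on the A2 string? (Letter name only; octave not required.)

C

Each fret is one semitone, so A2 + 15 = C.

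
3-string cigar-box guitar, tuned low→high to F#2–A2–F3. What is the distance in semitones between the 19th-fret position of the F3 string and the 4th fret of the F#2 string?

F3 at fret 19 → C5 (MIDI 72); F#2 at fret 4 → A#2 (MIDI 46).
72 − 46 = 26, so the two pitches are 26 semitones apart, with C5 the higher.

26 semitones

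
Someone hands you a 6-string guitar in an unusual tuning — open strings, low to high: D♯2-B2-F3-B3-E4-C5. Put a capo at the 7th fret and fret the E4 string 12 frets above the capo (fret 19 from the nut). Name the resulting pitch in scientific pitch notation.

B5

The capo raises the open E4 by 7 semitones to B4; fretting 12 more gives E4 + 7 + 12 = E4 + 19 semitones = B5.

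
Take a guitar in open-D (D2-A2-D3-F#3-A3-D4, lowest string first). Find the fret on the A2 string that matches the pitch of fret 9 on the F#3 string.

F#3 at fret 9 is F#3 + 9 semitones = D#4.
The open A2 string is 9 semitones below the open F#3, so the same pitch on the A2 string lies at fret 9 + 9 = 18.

18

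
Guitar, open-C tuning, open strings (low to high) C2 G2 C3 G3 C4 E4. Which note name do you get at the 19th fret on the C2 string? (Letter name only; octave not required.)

Each fret is one semitone, so C2 + 19 = G.

G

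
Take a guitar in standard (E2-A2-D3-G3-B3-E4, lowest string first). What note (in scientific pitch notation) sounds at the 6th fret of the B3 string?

Each fret is one semitone, so B3 + 6 = F4.

F4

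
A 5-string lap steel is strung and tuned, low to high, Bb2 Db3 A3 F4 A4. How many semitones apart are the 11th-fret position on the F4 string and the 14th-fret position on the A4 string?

7 semitones

F4 at fret 11 → E5 (MIDI 76); A4 at fret 14 → B5 (MIDI 83).
76 − 83 = -7, so the two pitches are 7 semitones apart, with B5 the higher.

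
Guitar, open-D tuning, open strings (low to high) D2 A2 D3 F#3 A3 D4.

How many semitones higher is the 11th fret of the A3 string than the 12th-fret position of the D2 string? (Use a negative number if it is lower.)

A3 at fret 11 → G#4 (MIDI 68); D2 at fret 12 → D3 (MIDI 50).
68 − 50 = 18, so the two pitches are 18 semitones apart.

18 semitones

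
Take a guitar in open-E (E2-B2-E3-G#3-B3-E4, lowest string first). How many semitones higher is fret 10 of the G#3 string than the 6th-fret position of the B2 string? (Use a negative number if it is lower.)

13 semitones

G#3 at fret 10 → F#4 (MIDI 66); B2 at fret 6 → F3 (MIDI 53).
66 − 53 = 13, so the two pitches are 13 semitones apart.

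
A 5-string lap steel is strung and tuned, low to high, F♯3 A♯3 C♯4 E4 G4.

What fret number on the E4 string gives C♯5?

9

C♯5 is 9 semitones above the open E4 (E–F–F#–G–G#–A–A#–B–C–C#), so it sits at fret 9.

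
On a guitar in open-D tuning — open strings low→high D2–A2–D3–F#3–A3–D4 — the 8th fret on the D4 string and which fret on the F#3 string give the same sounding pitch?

16

D4 at fret 8 is D4 + 8 semitones = A#4.
The open F#3 string is 8 semitones below the open D4, so the same pitch on the F#3 string lies at fret 8 + 8 = 16.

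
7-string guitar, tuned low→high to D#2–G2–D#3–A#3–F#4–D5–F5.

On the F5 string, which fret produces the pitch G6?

G6 is 14 semitones above the open F5 (F–F#–G–G#–…–F–F#–G), so it sits at fret 14.

14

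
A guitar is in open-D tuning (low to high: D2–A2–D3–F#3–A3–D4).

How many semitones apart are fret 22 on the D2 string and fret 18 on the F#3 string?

12 semitones

D2 at fret 22 → C4 (MIDI 60); F#3 at fret 18 → C5 (MIDI 72).
60 − 72 = -12, so the two pitches are 12 semitones apart, with C5 the higher.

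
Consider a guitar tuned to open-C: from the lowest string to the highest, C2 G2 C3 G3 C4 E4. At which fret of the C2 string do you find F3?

F3 is 17 semitones above the open C2 (C–C#–D–D#–…–D#–E–F), so it sits at fret 17.

17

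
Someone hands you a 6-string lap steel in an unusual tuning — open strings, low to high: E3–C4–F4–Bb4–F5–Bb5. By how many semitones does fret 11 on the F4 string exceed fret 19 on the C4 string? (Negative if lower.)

-3 semitones

F4 at fret 11 → E5 (MIDI 76); C4 at fret 19 → G5 (MIDI 79).
76 − 79 = -3, so the two pitches are 3 semitones apart.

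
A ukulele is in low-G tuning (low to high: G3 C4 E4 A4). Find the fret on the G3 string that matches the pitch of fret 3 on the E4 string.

12

Fret 3 on E4 is MIDI 64 + 3 = 67 (G4). On the G3 string (open MIDI 55), that pitch is 67 − 55 = fret 12.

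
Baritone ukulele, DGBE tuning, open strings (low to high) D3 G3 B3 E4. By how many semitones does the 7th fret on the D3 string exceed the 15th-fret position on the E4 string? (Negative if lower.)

-22 semitones

D3 at fret 7 → A3 (MIDI 57); E4 at fret 15 → G5 (MIDI 79).
57 − 79 = -22, so the two pitches are 22 semitones apart.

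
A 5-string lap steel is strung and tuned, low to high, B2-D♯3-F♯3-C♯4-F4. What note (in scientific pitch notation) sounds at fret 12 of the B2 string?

The open B2 string plus 12 semitones: B–C–C#–D–…–A–A#–B.
The walk passes from B into C once, so the octave number goes from 2 to 3.

B3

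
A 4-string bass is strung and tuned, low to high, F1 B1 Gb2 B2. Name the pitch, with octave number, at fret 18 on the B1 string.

The open B1 string plus 18 semitones: B–C–Db–D–…–Eb–E–F.
The walk passes from B into C 2 times, so the octave number goes from 1 to 3.

F3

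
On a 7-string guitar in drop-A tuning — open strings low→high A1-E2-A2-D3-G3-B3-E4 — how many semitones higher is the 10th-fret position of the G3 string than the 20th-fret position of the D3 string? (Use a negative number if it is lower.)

G3 at fret 10 → F4 (MIDI 65); D3 at fret 20 → A#4 (MIDI 70).
65 − 70 = -5, so the two pitches are 5 semitones apart.

-5 semitones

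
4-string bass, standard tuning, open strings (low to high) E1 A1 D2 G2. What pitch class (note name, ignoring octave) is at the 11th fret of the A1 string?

The open A1 string plus 11 semitones: A–A#–B–C–…–F#–G–G#.
(Equivalently spelled Ab.)

G#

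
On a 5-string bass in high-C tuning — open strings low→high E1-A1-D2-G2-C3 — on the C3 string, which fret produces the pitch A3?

A3 is 9 semitones above the open C3 (C–C#–D–D#–E–F–F#–G–G#–A), so it sits at fret 9.

9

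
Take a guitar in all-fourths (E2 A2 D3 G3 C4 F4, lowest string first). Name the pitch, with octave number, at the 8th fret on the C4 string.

G♯4

The open C4 string plus 8 semitones: C–C#–D–D#–E–F–F#–G–G#.
No B→C boundary is crossed, so the octave stays at 4.
(Equivalently spelled A♭4.)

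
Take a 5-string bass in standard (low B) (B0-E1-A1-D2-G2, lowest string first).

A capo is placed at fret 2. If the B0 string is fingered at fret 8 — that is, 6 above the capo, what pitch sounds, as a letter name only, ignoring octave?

G

The capo raises the open B0 by 2 semitones to C#1; fretting 6 more gives B0 + 2 + 6 = B0 + 8 semitones, landing on G.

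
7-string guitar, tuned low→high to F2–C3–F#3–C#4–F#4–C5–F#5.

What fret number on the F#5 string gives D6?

8

D6 is 8 semitones above the open F#5 (F#–G–G#–A–A#–B–C–C#–D), so it sits at fret 8.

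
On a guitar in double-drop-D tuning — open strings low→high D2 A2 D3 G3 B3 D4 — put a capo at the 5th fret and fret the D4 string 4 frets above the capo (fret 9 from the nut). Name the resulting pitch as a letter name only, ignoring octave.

B

The capo raises the open D4 by 5 semitones to G4; fretting 4 more gives D4 + 5 + 4 = D4 + 9 semitones, landing on B.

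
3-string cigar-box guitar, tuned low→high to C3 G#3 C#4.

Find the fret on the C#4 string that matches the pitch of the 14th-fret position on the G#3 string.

9

G#3 at fret 14 is G#3 + 14 semitones = A#4.
The open C#4 string is 5 semitones above the open G#3, so the same pitch on the C#4 string lies at fret 14 − 5 = 9.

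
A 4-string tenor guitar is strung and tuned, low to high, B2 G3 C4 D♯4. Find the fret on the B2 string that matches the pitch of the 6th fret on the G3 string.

14

G3 at fret 6 is G3 + 6 semitones = C♯4.
The open B2 string is 8 semitones below the open G3, so the same pitch on the B2 string lies at fret 6 + 8 = 14.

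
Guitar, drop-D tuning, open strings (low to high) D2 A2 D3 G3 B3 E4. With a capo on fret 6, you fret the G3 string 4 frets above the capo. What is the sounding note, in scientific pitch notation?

F4

The capo raises the open G3 by 6 semitones to C#4; fretting 4 more gives G3 + 6 + 4 = G3 + 10 semitones = F4.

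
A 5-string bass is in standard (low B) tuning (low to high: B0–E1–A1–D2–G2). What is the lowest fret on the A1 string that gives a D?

5

From A1, count semitones up the chromatic scale until reaching D: A–A#–B–C–C#–D — 5 steps.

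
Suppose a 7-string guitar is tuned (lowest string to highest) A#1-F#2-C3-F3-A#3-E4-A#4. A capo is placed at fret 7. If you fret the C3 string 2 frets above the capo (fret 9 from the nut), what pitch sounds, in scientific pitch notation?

The capo raises the open C3 by 7 semitones to G3; fretting 2 more gives C3 + 7 + 2 = C3 + 9 semitones = A3.

A3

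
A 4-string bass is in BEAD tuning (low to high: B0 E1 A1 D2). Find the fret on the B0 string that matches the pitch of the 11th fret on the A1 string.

A1 at fret 11 is A1 + 11 semitones = G#2.
The open B0 string is 10 semitones below the open A1, so the same pitch on the B0 string lies at fret 11 + 10 = 21.

21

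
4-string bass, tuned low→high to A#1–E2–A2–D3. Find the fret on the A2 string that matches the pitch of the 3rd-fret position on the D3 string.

8

D3 at fret 3 is D3 + 3 semitones = F3.
The open A2 string is 5 semitones below the open D3, so the same pitch on the A2 string lies at fret 3 + 5 = 8.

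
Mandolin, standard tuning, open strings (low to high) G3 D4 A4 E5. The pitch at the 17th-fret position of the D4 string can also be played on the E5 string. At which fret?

D4 at fret 17 is D4 + 17 semitones = G5.
The open E5 string is 14 semitones above the open D4, so the same pitch on the E5 string lies at fret 17 − 14 = 3.

3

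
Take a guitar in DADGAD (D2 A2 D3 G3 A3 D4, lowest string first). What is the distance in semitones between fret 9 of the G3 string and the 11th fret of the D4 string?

9 semitones

G3 at fret 9 → E4 (MIDI 64); D4 at fret 11 → C#5 (MIDI 73).
64 − 73 = -9, so the two pitches are 9 semitones apart, with C#5 the higher.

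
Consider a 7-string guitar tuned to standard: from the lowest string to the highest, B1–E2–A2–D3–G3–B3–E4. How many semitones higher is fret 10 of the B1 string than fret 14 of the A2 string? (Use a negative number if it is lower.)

-14 semitones

B1 at fret 10 → A2 (MIDI 45); A2 at fret 14 → B3 (MIDI 59).
45 − 59 = -14, so the two pitches are 14 semitones apart.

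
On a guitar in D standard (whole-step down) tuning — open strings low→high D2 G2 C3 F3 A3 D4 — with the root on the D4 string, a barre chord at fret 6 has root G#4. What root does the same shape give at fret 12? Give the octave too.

D5

Moving from fret 6 to fret 12 shifts the root by 6 semitones.
G#4 up 6 semitones is D5.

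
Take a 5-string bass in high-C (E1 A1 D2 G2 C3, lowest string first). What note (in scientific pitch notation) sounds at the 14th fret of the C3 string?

C3 is MIDI 48. Adding 14 gives 62, which is D4.

D4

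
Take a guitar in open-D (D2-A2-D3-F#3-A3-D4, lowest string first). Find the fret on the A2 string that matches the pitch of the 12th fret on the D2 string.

D2 at fret 12 is D2 + 12 semitones = D3.
The open A2 string is 7 semitones above the open D2, so the same pitch on the A2 string lies at fret 12 − 7 = 5.

5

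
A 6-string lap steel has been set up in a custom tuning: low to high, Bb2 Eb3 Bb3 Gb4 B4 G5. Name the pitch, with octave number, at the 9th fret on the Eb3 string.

C4

Each fret is one semitone, so Eb3 + 9 = C4.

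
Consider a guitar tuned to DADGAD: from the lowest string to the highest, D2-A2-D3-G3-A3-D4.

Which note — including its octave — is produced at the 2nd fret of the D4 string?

Each fret is one semitone, so D4 + 2 = E4.

E4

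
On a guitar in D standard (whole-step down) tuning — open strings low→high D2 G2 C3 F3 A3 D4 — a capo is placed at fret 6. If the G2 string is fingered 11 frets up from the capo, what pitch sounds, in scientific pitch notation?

The capo raises the open G2 by 6 semitones to C#3; fretting 11 more gives G2 + 6 + 11 = G2 + 17 semitones = C4.

C4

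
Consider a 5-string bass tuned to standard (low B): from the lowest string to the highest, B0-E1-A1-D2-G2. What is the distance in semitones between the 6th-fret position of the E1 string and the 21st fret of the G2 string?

E1 at fret 6 → A#1 (MIDI 34); G2 at fret 21 → E4 (MIDI 64).
34 − 64 = -30, so the two pitches are 30 semitones apart, with E4 the higher.

30 semitones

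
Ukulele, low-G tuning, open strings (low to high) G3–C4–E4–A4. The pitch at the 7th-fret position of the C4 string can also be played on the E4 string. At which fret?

3

C4 at fret 7 is C4 + 7 semitones = G4.
The open E4 string is 4 semitones above the open C4, so the same pitch on the E4 string lies at fret 7 − 4 = 3.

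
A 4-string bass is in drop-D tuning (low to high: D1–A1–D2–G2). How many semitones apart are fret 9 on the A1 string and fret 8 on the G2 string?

9 semitones

A1 at fret 9 → F♯2 (MIDI 42); G2 at fret 8 → D♯3 (MIDI 51).
42 − 51 = -9, so the two pitches are 9 semitones apart, with D♯3 the higher.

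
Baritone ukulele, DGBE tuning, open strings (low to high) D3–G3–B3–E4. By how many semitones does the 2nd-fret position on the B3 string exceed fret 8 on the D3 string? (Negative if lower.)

3 semitones

B3 at fret 2 → C#4 (MIDI 61); D3 at fret 8 → A#3 (MIDI 58).
61 − 58 = 3, so the two pitches are 3 semitones apart.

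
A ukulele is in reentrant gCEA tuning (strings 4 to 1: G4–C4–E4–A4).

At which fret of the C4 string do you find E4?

4

E4 is 4 semitones above the open C4 (C–C#–D–D#–E), so it sits at fret 4.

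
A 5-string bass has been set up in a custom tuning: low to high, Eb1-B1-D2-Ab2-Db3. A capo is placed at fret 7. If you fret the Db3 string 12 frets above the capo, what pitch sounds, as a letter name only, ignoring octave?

The capo raises the open Db3 by 7 semitones to Ab3; fretting 12 more gives Db3 + 7 + 12 = Db3 + 19 semitones, landing on Ab.
(Also written G#.)

Ab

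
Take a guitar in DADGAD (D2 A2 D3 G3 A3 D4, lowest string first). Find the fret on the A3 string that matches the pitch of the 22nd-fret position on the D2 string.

3

Fret 22 on D2 is MIDI 38 + 22 = 60 (C4). On the A3 string (open MIDI 57), that pitch is 60 − 57 = fret 3.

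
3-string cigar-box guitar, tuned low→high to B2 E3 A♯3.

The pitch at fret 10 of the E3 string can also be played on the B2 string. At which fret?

Fret 10 on E3 is MIDI 52 + 10 = 62 (D4). On the B2 string (open MIDI 47), that pitch is 62 − 47 = fret 15.

15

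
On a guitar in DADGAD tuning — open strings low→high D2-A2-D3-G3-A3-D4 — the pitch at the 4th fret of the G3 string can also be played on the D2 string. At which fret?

Fret 4 on G3 is MIDI 55 + 4 = 59 (B3). On the D2 string (open MIDI 38), that pitch is 59 − 38 = fret 21.

21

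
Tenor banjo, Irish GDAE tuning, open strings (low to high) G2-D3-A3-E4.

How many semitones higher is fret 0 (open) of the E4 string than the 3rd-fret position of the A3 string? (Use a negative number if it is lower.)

E4 at fret 0 → E4 (MIDI 64); A3 at fret 3 → C4 (MIDI 60).
64 − 60 = 4, so the two pitches are 4 semitones apart.

4 semitones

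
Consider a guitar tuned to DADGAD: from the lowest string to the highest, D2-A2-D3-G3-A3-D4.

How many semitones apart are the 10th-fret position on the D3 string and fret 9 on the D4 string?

11 semitones

D3 at fret 10 → C4 (MIDI 60); D4 at fret 9 → B4 (MIDI 71).
60 − 71 = -11, so the two pitches are 11 semitones apart, with B4 the higher.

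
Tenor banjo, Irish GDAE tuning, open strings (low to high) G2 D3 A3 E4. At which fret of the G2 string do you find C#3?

C#3 is 6 semitones above the open G2 (G–G#–A–A#–B–C–C#), so it sits at fret 6.

6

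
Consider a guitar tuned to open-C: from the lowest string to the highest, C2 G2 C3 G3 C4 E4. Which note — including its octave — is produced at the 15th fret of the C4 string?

The open C4 string plus 15 semitones: C–C#–D–D#–…–C#–D–D#.
The walk passes from B into C once, so the octave number goes from 4 to 5.
(Equivalently spelled Eb5.)

D#5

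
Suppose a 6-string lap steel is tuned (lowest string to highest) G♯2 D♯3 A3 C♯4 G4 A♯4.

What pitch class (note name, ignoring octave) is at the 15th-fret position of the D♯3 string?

Each fret is one semitone, so D♯3 + 15 = F♯.
(Equivalently spelled G♭.)

F♯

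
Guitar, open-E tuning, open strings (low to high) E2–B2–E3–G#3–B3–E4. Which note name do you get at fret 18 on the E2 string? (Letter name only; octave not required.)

The open E2 string plus 18 semitones: E–F–F#–G–…–G#–A–A#.

A#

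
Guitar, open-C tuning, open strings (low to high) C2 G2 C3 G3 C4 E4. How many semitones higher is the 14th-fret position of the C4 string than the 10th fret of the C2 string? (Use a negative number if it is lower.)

28 semitones

C4 at fret 14 → D5 (MIDI 74); C2 at fret 10 → A#2 (MIDI 46).
74 − 46 = 28, so the two pitches are 28 semitones apart.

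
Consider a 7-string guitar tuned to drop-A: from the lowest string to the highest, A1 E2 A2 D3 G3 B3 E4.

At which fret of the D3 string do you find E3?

E3 is 2 semitones above the open D3 (D–D#–E), so it sits at fret 2.

2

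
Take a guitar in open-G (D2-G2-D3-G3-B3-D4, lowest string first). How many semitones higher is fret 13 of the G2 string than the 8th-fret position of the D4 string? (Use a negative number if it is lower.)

G2 at fret 13 → G♯3 (MIDI 56); D4 at fret 8 → A♯4 (MIDI 70).
56 − 70 = -14, so the two pitches are 14 semitones apart.

-14 semitones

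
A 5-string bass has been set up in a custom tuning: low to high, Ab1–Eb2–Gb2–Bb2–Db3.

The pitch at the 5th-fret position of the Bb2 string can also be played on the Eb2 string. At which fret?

12

Bb2 at fret 5 is Bb2 + 5 semitones = Eb3.
The open Eb2 string is 7 semitones below the open Bb2, so the same pitch on the Eb2 string lies at fret 5 + 7 = 12.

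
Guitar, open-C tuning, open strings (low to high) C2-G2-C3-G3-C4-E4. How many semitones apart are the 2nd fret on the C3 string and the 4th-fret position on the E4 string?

C3 at fret 2 → D3 (MIDI 50); E4 at fret 4 → G#4 (MIDI 68).
50 − 68 = -18, so the two pitches are 18 semitones apart, with G#4 the higher.

18 semitones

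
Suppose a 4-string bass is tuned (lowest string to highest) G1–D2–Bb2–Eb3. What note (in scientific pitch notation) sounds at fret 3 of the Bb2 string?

The open Bb2 string plus 3 semitones: Bb–B–C–Db.
The walk passes from B into C once, so the octave number goes from 2 to 3.

Db3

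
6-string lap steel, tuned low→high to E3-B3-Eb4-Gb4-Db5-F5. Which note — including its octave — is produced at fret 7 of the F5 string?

Each fret is one semitone, so F5 + 7 = C6.

C6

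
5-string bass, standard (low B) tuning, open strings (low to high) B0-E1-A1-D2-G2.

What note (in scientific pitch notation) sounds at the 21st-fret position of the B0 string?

G♯2

Each fret is one semitone, so B0 + 21 = G♯2.
(Equivalently spelled A♭2.)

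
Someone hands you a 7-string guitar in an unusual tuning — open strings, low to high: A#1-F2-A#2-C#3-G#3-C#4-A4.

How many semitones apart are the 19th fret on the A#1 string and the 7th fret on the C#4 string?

A#1 at fret 19 → F3 (MIDI 53); C#4 at fret 7 → G#4 (MIDI 68).
53 − 68 = -15, so the two pitches are 15 semitones apart, with G#4 the higher.

15 semitones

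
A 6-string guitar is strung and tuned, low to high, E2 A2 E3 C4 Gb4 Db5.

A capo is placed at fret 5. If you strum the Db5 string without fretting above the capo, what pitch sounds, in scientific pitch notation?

The capo raises the open Db5 by 5 semitones to Gb5; fretting 0 more gives Db5 + 5 + 0 = Db5 + 5 semitones = Gb5.
(Also written F#.)

Gb5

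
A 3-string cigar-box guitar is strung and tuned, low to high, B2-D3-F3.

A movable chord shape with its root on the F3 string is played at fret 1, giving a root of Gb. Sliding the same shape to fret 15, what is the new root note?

Ab

Moving from fret 1 to fret 15 shifts the root by 14 semitones.
Gb up 14 semitones is Ab.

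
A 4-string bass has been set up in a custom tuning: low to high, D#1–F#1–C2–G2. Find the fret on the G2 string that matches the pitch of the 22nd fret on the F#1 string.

9

F#1 at fret 22 is F#1 + 22 semitones = E3.
The open G2 string is 13 semitones above the open F#1, so the same pitch on the G2 string lies at fret 22 − 13 = 9.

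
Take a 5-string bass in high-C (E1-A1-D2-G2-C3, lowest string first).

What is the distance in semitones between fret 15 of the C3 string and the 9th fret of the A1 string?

C3 at fret 15 → D#4 (MIDI 63); A1 at fret 9 → F#2 (MIDI 42).
63 − 42 = 21, so the two pitches are 21 semitones apart, with D#4 the higher.

21 semitones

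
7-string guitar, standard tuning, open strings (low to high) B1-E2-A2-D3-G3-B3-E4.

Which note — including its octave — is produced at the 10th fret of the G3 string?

F4

G3 is MIDI 55. Adding 10 gives 65, which is F4.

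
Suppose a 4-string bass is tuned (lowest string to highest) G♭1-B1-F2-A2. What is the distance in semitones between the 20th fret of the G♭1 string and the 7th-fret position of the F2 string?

2 semitones

G♭1 at fret 20 → D3 (MIDI 50); F2 at fret 7 → C3 (MIDI 48).
50 − 48 = 2, so the two pitches are 2 semitones apart, with D3 the higher.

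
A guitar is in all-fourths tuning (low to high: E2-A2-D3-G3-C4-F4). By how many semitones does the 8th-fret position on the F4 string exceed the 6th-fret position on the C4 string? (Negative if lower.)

F4 at fret 8 → C#5 (MIDI 73); C4 at fret 6 → F#4 (MIDI 66).
73 − 66 = 7, so the two pitches are 7 semitones apart.

7 semitones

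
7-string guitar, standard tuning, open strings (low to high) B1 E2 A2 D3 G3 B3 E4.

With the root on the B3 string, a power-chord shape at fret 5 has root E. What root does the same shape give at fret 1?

Moving from fret 5 to fret 1 shifts the root by -4 semitones.
E down 4 semitones is C.

C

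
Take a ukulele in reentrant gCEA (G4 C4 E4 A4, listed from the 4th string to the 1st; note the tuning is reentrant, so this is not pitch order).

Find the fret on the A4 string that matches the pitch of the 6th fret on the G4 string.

Fret 6 on G4 is MIDI 67 + 6 = 73 (C♯5). On the A4 string (open MIDI 69), that pitch is 73 − 69 = fret 4.

4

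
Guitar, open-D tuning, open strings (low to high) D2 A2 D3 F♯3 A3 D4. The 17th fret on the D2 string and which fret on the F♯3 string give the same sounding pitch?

Fret 17 on D2 is MIDI 38 + 17 = 55 (G3). On the F♯3 string (open MIDI 54), that pitch is 55 − 54 = fret 1.

1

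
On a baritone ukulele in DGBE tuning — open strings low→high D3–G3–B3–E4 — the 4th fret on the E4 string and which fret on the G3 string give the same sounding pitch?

E4 at fret 4 is E4 + 4 semitones = G♯4.
The open G3 string is 9 semitones below the open E4, so the same pitch on the G3 string lies at fret 4 + 9 = 13.

13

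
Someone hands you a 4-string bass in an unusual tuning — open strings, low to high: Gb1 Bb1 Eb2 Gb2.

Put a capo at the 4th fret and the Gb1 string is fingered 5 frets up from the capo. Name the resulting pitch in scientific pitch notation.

Eb2

The capo raises the open Gb1 by 4 semitones to Bb1; fretting 5 more gives Gb1 + 4 + 5 = Gb1 + 9 semitones = Eb2.
(Also written D#.)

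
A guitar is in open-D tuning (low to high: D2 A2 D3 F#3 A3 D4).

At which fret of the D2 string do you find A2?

A2 is 7 semitones above the open D2 (D–D#–E–F–F#–G–G#–A), so it sits at fret 7.

7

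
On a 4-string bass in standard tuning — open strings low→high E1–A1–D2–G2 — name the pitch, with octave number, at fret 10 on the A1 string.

A1 is MIDI 33. Adding 10 gives 43, which is G2.

G2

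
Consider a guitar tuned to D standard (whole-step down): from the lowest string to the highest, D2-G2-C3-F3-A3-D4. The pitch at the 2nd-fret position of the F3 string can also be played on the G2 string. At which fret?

F3 at fret 2 is F3 + 2 semitones = G3.
The open G2 string is 10 semitones below the open F3, so the same pitch on the G2 string lies at fret 2 + 10 = 12.

12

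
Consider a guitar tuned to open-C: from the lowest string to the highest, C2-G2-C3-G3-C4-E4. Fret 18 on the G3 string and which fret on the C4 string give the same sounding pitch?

13

G3 at fret 18 is G3 + 18 semitones = C#5.
The open C4 string is 5 semitones above the open G3, so the same pitch on the C4 string lies at fret 18 − 5 = 13.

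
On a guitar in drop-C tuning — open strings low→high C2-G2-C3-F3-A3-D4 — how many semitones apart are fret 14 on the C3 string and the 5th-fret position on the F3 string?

4 semitones

C3 at fret 14 → D4 (MIDI 62); F3 at fret 5 → A♯3 (MIDI 58).
62 − 58 = 4, so the two pitches are 4 semitones apart, with D4 the higher.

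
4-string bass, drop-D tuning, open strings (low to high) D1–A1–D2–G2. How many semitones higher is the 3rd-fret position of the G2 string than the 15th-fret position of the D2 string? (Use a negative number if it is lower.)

G2 at fret 3 → A#2 (MIDI 46); D2 at fret 15 → F3 (MIDI 53).
46 − 53 = -7, so the two pitches are 7 semitones apart.

-7 semitones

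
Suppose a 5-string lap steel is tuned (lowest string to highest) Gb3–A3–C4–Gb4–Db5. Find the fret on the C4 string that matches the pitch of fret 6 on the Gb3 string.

0

Gb3 at fret 6 is Gb3 + 6 semitones = C4.
The open C4 string is 6 semitones above the open Gb3, so the same pitch on the C4 string lies at fret 6 − 6 = 0.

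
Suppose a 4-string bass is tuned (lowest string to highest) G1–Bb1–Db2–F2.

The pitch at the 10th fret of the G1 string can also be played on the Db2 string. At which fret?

G1 at fret 10 is G1 + 10 semitones = F2.
The open Db2 string is 6 semitones above the open G1, so the same pitch on the Db2 string lies at fret 10 − 6 = 4.

4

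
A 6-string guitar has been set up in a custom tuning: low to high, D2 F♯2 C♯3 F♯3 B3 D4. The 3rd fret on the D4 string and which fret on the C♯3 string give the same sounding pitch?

Fret 3 on D4 is MIDI 62 + 3 = 65 (F4). On the C♯3 string (open MIDI 49), that pitch is 65 − 49 = fret 16.

16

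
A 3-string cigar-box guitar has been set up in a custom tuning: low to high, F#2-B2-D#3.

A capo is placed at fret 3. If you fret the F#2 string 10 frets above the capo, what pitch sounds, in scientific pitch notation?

The capo raises the open F#2 by 3 semitones to A2; fretting 10 more gives F#2 + 3 + 10 = F#2 + 13 semitones = G3.

G3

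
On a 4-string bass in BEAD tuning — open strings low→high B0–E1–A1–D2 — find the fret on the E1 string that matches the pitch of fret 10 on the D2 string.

D2 at fret 10 is D2 + 10 semitones = C3.
The open E1 string is 10 semitones below the open D2, so the same pitch on the E1 string lies at fret 10 + 10 = 20.

20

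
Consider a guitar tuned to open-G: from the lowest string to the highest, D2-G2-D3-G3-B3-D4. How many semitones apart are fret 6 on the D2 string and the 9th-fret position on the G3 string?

D2 at fret 6 → G#2 (MIDI 44); G3 at fret 9 → E4 (MIDI 64).
44 − 64 = -20, so the two pitches are 20 semitones apart, with E4 the higher.

20 semitones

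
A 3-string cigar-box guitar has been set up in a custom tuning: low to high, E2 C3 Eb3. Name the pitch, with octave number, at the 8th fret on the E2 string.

C3

Each fret is one semitone, so E2 + 8 = C3.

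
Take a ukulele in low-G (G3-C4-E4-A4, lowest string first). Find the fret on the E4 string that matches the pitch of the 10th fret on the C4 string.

6

C4 at fret 10 is C4 + 10 semitones = A#4.
The open E4 string is 4 semitones above the open C4, so the same pitch on the E4 string lies at fret 10 − 4 = 6.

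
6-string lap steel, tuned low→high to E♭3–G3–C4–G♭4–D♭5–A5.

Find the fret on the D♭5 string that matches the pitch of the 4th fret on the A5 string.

12

A5 at fret 4 is A5 + 4 semitones = D♭6.
The open D♭5 string is 8 semitones below the open A5, so the same pitch on the D♭5 string lies at fret 4 + 8 = 12.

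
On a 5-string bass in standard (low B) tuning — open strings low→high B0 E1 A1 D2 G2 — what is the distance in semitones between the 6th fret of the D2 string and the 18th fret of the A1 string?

7 semitones

D2 at fret 6 → G#2 (MIDI 44); A1 at fret 18 → D#3 (MIDI 51).
44 − 51 = -7, so the two pitches are 7 semitones apart, with D#3 the higher.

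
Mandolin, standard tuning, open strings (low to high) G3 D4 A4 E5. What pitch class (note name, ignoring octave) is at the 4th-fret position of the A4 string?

C#

The open A4 string plus 4 semitones: A–A#–B–C–C#.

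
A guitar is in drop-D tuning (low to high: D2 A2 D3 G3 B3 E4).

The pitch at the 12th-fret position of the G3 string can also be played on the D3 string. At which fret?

G3 at fret 12 is G3 + 12 semitones = G4.
The open D3 string is 5 semitones below the open G3, so the same pitch on the D3 string lies at fret 12 + 5 = 17.

17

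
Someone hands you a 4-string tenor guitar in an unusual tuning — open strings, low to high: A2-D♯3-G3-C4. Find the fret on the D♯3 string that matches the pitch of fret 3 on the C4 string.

12

Fret 3 on C4 is MIDI 60 + 3 = 63 (D♯4). On the D♯3 string (open MIDI 51), that pitch is 63 − 51 = fret 12.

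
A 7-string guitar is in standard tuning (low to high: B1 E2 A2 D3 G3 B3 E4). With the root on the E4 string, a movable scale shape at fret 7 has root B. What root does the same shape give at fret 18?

A♯

Moving from fret 7 to fret 18 shifts the root by 11 semitones.
B up 11 semitones is A♯.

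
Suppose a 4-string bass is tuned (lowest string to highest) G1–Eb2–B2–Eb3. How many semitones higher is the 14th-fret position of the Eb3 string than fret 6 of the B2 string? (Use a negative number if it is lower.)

12 semitones

Eb3 at fret 14 → F4 (MIDI 65); B2 at fret 6 → F3 (MIDI 53).
65 − 53 = 12, so the two pitches are 12 semitones apart.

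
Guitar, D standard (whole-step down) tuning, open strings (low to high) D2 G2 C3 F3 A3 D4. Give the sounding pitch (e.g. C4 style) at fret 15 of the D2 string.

F3

D2 is MIDI 38. Adding 15 gives 53, which is F3.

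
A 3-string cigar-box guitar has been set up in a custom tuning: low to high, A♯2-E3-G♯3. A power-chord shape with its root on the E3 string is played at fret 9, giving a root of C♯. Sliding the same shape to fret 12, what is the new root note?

E

Moving from fret 9 to fret 12 shifts the root by 3 semitones.
C♯ up 3 semitones is E.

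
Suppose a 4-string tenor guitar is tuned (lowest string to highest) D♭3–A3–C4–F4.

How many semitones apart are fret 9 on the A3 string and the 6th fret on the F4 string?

5 semitones

A3 at fret 9 → G♭4 (MIDI 66); F4 at fret 6 → B4 (MIDI 71).
66 − 71 = -5, so the two pitches are 5 semitones apart, with B4 the higher.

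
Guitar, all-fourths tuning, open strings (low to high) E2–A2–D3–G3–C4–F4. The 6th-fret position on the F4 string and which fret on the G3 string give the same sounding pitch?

16

F4 at fret 6 is F4 + 6 semitones = B4.
The open G3 string is 10 semitones below the open F4, so the same pitch on the G3 string lies at fret 6 + 10 = 16.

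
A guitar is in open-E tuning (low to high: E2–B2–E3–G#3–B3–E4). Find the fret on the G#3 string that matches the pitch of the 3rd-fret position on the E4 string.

E4 at fret 3 is E4 + 3 semitones = G4.
The open G#3 string is 8 semitones below the open E4, so the same pitch on the G#3 string lies at fret 3 + 8 = 11.

11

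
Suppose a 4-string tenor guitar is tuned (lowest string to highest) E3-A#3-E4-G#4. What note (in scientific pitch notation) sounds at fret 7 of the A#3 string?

A#3 is MIDI 58. Adding 7 gives 65, which is F4.

F4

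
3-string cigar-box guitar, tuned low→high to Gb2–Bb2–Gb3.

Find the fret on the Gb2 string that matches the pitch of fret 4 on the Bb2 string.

8

Fret 4 on Bb2 is MIDI 46 + 4 = 50 (D3). On the Gb2 string (open MIDI 42), that pitch is 50 − 42 = fret 8.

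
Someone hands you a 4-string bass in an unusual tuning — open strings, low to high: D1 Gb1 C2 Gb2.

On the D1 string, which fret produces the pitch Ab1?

Ab1 is 6 semitones above the open D1 (D–Eb–E–F–Gb–G–Ab), so it sits at fret 6.

6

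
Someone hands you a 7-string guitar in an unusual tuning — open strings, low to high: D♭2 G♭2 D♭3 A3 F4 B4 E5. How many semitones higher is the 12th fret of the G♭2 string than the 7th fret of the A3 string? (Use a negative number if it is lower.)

-10 semitones

G♭2 at fret 12 → G♭3 (MIDI 54); A3 at fret 7 → E4 (MIDI 64).
54 − 64 = -10, so the two pitches are 10 semitones apart.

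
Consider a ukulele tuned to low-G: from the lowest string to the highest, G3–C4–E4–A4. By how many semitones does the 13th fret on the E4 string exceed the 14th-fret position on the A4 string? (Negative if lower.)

-6 semitones

E4 at fret 13 → F5 (MIDI 77); A4 at fret 14 → B5 (MIDI 83).
77 − 83 = -6, so the two pitches are 6 semitones apart.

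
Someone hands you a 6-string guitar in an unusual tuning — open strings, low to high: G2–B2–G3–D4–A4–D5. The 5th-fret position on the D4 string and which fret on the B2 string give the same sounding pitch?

D4 at fret 5 is D4 + 5 semitones = G4.
The open B2 string is 15 semitones below the open D4, so the same pitch on the B2 string lies at fret 5 + 15 = 20.

20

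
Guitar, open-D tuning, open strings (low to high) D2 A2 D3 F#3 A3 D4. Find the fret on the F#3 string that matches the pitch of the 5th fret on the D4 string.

Fret 5 on D4 is MIDI 62 + 5 = 67 (G4). On the F#3 string (open MIDI 54), that pitch is 67 − 54 = fret 13.

13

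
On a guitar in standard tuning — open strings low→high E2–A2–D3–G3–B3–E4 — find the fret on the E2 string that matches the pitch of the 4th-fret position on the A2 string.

9

A2 at fret 4 is A2 + 4 semitones = C#3.
The open E2 string is 5 semitones below the open A2, so the same pitch on the E2 string lies at fret 4 + 5 = 9.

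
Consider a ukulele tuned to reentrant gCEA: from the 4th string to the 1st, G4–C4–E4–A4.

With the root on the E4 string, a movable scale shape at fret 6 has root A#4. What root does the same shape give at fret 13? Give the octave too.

F5

Moving from fret 6 to fret 13 shifts the root by 7 semitones.
A#4 up 7 semitones is F5.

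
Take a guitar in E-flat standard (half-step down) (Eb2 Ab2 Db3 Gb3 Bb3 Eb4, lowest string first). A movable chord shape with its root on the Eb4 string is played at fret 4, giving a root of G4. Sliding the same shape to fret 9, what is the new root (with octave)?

Moving from fret 4 to fret 9 shifts the root by 5 semitones.
G4 up 5 semitones is C5.

C5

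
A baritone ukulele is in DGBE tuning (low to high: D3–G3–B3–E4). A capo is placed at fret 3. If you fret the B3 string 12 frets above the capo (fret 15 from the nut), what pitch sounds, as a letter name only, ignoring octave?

D

The capo raises the open B3 by 3 semitones to D4; fretting 12 more gives B3 + 3 + 12 = B3 + 15 semitones, landing on D.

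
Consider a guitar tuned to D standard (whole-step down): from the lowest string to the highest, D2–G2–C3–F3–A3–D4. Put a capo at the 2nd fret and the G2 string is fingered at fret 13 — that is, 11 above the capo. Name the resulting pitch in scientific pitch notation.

The capo raises the open G2 by 2 semitones to A2; fretting 11 more gives G2 + 2 + 11 = G2 + 13 semitones = G#3.

G#3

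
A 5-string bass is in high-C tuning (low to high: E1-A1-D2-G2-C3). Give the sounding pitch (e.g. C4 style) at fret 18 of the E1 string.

A♯2

Each fret is one semitone, so E1 + 18 = A♯2.
(Equivalently spelled B♭2.)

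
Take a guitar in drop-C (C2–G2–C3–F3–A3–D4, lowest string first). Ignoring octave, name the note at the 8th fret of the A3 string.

F

Each fret is one semitone, so A3 + 8 = F.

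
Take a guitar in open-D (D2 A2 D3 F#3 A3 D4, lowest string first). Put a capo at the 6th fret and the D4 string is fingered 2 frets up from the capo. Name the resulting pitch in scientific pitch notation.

A#4

The capo raises the open D4 by 6 semitones to G#4; fretting 2 more gives D4 + 6 + 2 = D4 + 8 semitones = A#4.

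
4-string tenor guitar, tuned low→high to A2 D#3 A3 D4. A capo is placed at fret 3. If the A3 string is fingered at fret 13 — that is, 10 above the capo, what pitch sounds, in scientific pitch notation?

The capo raises the open A3 by 3 semitones to C4; fretting 10 more gives A3 + 3 + 10 = A3 + 13 semitones = A#4.

A#4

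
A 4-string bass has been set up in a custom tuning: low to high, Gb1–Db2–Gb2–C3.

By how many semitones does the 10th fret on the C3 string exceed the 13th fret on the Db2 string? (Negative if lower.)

8 semitones

C3 at fret 10 → Bb3 (MIDI 58); Db2 at fret 13 → D3 (MIDI 50).
58 − 50 = 8, so the two pitches are 8 semitones apart.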